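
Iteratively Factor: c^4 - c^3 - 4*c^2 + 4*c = (c + 2)*(c^3 - 3*c^2 + 2*c) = (c - 1)*(c + 2)*(c^2 - 2*c) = c*(c - 1)*(c + 2)*(c - 2)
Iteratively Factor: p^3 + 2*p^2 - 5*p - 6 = (p + 1)*(p^2 + p - 6) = (p - 2)*(p + 1)*(p + 3)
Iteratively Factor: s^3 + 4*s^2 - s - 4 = (s + 4)*(s^2 - 1) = (s + 1)*(s + 4)*(s - 1)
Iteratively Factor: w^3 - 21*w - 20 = (w + 4)*(w^2 - 4*w - 5) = (w - 5)*(w + 4)*(w + 1)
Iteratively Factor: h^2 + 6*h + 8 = (h + 4)*(h + 2)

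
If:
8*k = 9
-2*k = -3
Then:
No Solution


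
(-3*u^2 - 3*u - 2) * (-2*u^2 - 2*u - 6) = 6*u^4 + 12*u^3 + 28*u^2 + 22*u + 12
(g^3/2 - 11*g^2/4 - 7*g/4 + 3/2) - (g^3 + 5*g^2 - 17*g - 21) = -g^3/2 - 31*g^2/4 + 61*g/4 + 45/2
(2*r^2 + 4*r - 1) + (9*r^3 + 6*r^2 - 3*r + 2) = 9*r^3 + 8*r^2 + r + 1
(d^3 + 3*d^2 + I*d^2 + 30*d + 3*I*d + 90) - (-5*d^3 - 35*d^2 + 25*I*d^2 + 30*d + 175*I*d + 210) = 6*d^3 + 38*d^2 - 24*I*d^2 - 172*I*d - 120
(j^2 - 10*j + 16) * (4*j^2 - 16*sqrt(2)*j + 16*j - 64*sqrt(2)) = 4*j^4 - 24*j^3 - 16*sqrt(2)*j^3 - 96*j^2 + 96*sqrt(2)*j^2 + 256*j + 384*sqrt(2)*j - 1024*sqrt(2)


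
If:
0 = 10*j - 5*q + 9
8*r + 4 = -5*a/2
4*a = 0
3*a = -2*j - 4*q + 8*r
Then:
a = 0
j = -28/25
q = -11/25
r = -1/2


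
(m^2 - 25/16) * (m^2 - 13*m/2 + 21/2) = m^4 - 13*m^3/2 + 143*m^2/16 + 325*m/32 - 525/32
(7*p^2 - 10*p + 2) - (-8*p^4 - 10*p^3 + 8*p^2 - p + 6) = 8*p^4 + 10*p^3 - p^2 - 9*p - 4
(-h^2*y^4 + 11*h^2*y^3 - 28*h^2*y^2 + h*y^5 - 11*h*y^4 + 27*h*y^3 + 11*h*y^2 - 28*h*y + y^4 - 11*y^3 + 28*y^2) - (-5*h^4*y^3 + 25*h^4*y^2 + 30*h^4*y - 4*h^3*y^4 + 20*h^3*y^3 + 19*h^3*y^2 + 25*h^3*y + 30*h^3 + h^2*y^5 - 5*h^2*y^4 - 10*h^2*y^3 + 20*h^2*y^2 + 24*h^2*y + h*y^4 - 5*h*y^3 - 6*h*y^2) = 5*h^4*y^3 - 25*h^4*y^2 - 30*h^4*y + 4*h^3*y^4 - 20*h^3*y^3 - 19*h^3*y^2 - 25*h^3*y - 30*h^3 - h^2*y^5 + 4*h^2*y^4 + 21*h^2*y^3 - 48*h^2*y^2 - 24*h^2*y + h*y^5 - 12*h*y^4 + 32*h*y^3 + 17*h*y^2 - 28*h*y + y^4 - 11*y^3 + 28*y^2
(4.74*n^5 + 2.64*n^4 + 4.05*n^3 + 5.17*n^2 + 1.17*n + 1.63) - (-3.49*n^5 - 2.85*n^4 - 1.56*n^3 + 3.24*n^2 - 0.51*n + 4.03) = 8.23*n^5 + 5.49*n^4 + 5.61*n^3 + 1.93*n^2 + 1.68*n - 2.4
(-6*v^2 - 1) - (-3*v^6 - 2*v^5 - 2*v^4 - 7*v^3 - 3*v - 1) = 3*v^6 + 2*v^5 + 2*v^4 + 7*v^3 - 6*v^2 + 3*v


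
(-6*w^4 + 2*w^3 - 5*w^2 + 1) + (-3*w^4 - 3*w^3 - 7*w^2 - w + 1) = -9*w^4 - w^3 - 12*w^2 - w + 2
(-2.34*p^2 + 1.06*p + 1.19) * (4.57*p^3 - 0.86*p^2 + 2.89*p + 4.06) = -10.6938*p^5 + 6.8566*p^4 - 2.2359*p^3 - 7.4604*p^2 + 7.7427*p + 4.8314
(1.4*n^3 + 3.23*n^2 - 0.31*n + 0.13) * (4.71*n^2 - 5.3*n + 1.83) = 6.594*n^5 + 7.7933*n^4 - 16.0171*n^3 + 8.1662*n^2 - 1.2563*n + 0.2379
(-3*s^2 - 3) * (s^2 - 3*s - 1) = -3*s^4 + 9*s^3 + 9*s + 3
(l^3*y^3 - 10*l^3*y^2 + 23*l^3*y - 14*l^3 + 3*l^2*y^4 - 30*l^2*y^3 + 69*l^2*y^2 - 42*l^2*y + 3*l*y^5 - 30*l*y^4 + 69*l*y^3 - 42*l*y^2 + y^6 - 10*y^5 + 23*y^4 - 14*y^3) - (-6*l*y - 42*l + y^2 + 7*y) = l^3*y^3 - 10*l^3*y^2 + 23*l^3*y - 14*l^3 + 3*l^2*y^4 - 30*l^2*y^3 + 69*l^2*y^2 - 42*l^2*y + 3*l*y^5 - 30*l*y^4 + 69*l*y^3 - 42*l*y^2 + 6*l*y + 42*l + y^6 - 10*y^5 + 23*y^4 - 14*y^3 - y^2 - 7*y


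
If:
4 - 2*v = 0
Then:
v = 2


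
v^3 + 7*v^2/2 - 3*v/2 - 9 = (v - 3/2)*(v + 2)*(v + 3)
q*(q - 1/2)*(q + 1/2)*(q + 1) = q^4 + q^3 - q^2/4 - q/4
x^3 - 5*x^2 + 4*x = x*(x - 4)*(x - 1)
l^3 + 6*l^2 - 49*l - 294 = (l - 7)*(l + 6)*(l + 7)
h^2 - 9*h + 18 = (h - 6)*(h - 3)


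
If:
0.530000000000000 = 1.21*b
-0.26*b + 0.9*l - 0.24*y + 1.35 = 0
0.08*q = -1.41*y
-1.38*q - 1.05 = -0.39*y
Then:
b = 0.44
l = -1.36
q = -0.75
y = 0.04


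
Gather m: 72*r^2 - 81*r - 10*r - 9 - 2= 72*r^2 - 91*r - 11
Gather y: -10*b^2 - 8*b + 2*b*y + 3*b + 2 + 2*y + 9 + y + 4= -10*b^2 - 5*b + y*(2*b + 3) + 15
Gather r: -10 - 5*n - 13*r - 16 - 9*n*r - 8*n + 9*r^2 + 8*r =-13*n + 9*r^2 + r*(-9*n - 5) - 26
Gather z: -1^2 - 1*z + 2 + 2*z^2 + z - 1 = 2*z^2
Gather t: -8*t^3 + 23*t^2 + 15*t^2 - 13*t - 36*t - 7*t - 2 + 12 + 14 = -8*t^3 + 38*t^2 - 56*t + 24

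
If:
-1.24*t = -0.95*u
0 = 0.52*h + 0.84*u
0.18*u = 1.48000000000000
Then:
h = -13.28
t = 6.30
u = 8.22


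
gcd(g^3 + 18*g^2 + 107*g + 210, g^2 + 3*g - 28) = g + 7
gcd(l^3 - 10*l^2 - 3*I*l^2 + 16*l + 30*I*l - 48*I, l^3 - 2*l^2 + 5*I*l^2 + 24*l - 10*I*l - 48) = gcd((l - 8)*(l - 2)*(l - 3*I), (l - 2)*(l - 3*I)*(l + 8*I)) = l^2 + l*(-2 - 3*I) + 6*I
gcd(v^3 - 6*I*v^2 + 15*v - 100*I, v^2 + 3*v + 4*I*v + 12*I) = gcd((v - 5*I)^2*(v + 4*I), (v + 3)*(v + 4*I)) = v + 4*I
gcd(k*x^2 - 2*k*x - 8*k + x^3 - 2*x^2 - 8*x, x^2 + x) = 1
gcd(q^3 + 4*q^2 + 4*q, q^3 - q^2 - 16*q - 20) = q^2 + 4*q + 4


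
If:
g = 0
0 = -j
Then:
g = 0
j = 0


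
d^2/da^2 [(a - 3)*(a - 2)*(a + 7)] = 6*a + 4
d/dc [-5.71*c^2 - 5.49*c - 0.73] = -11.42*c - 5.49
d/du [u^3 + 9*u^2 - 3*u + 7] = 3*u^2 + 18*u - 3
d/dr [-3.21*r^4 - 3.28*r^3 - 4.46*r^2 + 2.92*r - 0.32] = -12.84*r^3 - 9.84*r^2 - 8.92*r + 2.92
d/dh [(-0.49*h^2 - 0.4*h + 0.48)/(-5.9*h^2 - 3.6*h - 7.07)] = (-0.596000000000001*h^2 + 12.5926*h + 4.556)/(34.81*h^4 + 42.48*h^3 + 96.386*h^2 + 50.904*h + 49.9849)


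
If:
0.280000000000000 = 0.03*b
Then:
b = 9.33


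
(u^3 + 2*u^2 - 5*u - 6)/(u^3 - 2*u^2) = 1 + 4/u + 3/u^2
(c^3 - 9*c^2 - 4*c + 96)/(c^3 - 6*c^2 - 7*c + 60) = (c - 8)/(c - 5)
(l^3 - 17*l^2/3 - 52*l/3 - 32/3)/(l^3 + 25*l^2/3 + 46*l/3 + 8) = (l - 8)/(l + 6)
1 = 1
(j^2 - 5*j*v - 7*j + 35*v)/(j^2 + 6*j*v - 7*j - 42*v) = (j - 5*v)/(j + 6*v)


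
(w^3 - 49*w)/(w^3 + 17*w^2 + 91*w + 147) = w*(w - 7)/(w^2 + 10*w + 21)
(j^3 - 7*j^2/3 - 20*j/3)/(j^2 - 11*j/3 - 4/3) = j*(3*j + 5)/(3*j + 1)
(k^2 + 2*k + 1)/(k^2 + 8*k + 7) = (k + 1)/(k + 7)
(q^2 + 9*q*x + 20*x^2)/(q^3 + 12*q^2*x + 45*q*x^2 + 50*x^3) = (q + 4*x)/(q^2 + 7*q*x + 10*x^2)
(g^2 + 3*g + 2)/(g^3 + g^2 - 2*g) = (g + 1)/(g*(g - 1))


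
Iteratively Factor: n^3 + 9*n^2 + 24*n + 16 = (n + 1)*(n^2 + 8*n + 16) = (n + 1)*(n + 4)*(n + 4)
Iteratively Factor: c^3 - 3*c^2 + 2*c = (c - 2)*(c^2 - c) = c*(c - 2)*(c - 1)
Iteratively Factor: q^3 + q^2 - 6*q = (q - 2)*(q^2 + 3*q) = (q - 2)*(q + 3)*(q)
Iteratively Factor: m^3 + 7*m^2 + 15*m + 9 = (m + 3)*(m^2 + 4*m + 3) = (m + 3)^2*(m + 1)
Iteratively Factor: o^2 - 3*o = (o)*(o - 3)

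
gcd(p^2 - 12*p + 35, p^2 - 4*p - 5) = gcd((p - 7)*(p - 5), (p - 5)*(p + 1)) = p - 5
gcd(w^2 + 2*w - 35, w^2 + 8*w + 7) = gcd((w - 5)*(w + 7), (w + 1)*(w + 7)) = w + 7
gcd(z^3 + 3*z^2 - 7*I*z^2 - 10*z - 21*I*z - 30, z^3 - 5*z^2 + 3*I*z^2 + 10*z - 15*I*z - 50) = z - 2*I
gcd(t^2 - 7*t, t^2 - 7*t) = t^2 - 7*t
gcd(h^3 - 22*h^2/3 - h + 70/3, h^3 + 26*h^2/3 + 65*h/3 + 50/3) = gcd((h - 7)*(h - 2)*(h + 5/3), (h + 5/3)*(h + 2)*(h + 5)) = h + 5/3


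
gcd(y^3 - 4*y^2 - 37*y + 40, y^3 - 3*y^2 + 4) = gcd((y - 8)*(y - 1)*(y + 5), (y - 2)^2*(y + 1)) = 1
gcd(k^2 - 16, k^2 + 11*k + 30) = 1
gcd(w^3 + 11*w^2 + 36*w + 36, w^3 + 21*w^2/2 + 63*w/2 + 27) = w^2 + 9*w + 18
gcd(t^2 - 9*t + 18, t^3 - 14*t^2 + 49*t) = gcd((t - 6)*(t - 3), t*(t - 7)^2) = 1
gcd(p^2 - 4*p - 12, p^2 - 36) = p - 6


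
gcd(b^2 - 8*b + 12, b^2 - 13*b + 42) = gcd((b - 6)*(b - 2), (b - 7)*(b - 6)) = b - 6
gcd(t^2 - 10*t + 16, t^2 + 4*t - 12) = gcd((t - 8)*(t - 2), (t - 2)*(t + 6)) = t - 2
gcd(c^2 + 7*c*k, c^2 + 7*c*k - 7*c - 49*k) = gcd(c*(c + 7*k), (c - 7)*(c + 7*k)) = c + 7*k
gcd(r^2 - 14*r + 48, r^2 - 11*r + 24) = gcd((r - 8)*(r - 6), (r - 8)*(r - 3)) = r - 8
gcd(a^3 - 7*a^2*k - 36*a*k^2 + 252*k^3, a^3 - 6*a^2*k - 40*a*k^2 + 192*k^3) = a + 6*k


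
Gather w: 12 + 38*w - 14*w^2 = -14*w^2 + 38*w + 12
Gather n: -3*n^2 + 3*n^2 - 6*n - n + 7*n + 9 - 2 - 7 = 0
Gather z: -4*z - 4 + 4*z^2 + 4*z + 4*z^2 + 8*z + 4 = 8*z^2 + 8*z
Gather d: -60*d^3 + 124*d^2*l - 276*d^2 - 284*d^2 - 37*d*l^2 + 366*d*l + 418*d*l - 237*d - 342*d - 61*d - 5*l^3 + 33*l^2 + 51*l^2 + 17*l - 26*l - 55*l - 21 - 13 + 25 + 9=-60*d^3 + d^2*(124*l - 560) + d*(-37*l^2 + 784*l - 640) - 5*l^3 + 84*l^2 - 64*l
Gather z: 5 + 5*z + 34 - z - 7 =4*z + 32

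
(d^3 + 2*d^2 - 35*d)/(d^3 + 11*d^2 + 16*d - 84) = d*(d - 5)/(d^2 + 4*d - 12)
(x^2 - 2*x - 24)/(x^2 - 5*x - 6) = (x + 4)/(x + 1)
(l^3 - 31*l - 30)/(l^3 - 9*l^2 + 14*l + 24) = (l + 5)/(l - 4)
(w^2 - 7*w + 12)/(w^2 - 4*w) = (w - 3)/w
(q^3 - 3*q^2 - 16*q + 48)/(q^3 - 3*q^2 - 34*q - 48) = (-q^3 + 3*q^2 + 16*q - 48)/(-q^3 + 3*q^2 + 34*q + 48)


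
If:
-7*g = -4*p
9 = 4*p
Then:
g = 9/7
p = 9/4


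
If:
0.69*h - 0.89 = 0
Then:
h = 1.29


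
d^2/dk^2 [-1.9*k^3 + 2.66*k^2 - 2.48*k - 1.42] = 5.32 - 11.4*k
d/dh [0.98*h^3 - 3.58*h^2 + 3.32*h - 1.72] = 2.94*h^2 - 7.16*h + 3.32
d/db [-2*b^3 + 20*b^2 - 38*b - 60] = -6*b^2 + 40*b - 38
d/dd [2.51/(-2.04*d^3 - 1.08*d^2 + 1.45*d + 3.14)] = (15.3612*d^2 + 5.4216*d - 3.6395)/(2.04*d^3 + 1.08*d^2 - 1.45*d - 3.14)^2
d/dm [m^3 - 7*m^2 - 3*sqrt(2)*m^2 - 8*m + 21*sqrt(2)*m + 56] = 3*m^2 - 14*m - 6*sqrt(2)*m - 8 + 21*sqrt(2)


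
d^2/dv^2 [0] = 0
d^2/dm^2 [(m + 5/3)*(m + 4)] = 2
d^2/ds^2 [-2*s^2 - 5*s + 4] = -4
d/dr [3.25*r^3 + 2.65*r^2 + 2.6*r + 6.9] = 9.75*r^2 + 5.3*r + 2.6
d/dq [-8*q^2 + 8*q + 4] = 8 - 16*q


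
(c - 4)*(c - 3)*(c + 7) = c^3 - 37*c + 84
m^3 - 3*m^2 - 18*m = m*(m - 6)*(m + 3)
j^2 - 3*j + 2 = (j - 2)*(j - 1)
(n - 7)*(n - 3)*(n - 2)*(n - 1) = n^4 - 13*n^3 + 53*n^2 - 83*n + 42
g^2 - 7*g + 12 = (g - 4)*(g - 3)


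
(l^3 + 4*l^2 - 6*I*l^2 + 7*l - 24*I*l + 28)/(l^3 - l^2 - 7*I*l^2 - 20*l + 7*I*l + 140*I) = (l + I)/(l - 5)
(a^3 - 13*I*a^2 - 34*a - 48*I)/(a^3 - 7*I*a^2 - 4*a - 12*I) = (a - 8*I)/(a - 2*I)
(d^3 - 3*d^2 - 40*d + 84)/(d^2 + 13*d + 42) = (d^2 - 9*d + 14)/(d + 7)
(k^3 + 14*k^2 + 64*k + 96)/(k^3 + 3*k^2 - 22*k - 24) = (k^2 + 8*k + 16)/(k^2 - 3*k - 4)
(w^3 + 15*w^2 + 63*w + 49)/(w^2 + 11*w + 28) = (w^2 + 8*w + 7)/(w + 4)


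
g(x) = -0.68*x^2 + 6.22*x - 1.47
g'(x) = 6.22 - 1.36*x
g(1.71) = 7.18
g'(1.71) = 3.89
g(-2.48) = -21.08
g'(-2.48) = 9.59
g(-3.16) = -27.92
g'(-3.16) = 10.52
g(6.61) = 9.93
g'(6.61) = -2.77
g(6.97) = 8.85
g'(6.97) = -3.26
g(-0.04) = -1.72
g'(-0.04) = 6.27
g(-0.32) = -3.53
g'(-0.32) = 6.66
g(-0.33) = -3.60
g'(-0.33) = 6.67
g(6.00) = 11.37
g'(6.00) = -1.94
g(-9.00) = -112.53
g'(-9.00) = 18.46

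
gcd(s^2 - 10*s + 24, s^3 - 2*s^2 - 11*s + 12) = s - 4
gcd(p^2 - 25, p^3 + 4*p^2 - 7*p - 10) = p + 5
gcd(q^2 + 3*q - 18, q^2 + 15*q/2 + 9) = q + 6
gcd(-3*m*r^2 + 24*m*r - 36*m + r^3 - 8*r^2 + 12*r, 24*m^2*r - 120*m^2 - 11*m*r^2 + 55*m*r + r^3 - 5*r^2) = -3*m + r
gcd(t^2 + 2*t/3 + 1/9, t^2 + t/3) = t + 1/3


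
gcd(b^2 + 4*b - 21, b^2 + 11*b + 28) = b + 7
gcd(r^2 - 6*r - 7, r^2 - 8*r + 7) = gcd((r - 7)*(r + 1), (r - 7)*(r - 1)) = r - 7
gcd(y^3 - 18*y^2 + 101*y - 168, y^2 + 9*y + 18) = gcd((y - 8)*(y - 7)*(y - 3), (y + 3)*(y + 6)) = 1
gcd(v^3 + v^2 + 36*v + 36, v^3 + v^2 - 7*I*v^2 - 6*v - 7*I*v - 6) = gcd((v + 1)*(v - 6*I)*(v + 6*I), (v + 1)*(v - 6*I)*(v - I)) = v^2 + v*(1 - 6*I) - 6*I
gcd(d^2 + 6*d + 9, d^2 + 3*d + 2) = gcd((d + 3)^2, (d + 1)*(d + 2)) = 1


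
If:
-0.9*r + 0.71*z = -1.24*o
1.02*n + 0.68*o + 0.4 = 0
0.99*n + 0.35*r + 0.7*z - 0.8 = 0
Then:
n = 4.06372549019608 - 3.66041666666667*z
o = 5.490625*z - 6.68382352941176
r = 8.35375*z - 9.20882352941176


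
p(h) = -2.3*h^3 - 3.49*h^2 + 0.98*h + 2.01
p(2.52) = -54.49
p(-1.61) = 0.98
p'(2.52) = -60.43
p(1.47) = -11.40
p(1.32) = -8.07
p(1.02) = -3.06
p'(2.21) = -48.15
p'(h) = -6.9*h^2 - 6.98*h + 0.98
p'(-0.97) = 1.26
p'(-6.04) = -208.58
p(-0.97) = -0.13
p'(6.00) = -289.30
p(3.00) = -88.56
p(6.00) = -614.55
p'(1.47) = -24.19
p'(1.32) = -20.26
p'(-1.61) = -5.67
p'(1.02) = -13.32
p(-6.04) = 375.57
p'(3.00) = -82.06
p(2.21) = -37.70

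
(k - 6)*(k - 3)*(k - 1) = k^3 - 10*k^2 + 27*k - 18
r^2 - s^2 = (r - s)*(r + s)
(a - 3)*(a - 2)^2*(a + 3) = a^4 - 4*a^3 - 5*a^2 + 36*a - 36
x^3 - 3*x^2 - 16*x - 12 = (x - 6)*(x + 1)*(x + 2)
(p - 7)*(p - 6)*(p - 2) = p^3 - 15*p^2 + 68*p - 84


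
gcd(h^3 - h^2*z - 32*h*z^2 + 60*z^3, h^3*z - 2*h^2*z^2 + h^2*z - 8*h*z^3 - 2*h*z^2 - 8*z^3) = 1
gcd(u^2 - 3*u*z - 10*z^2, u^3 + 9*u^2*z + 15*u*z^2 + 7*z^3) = 1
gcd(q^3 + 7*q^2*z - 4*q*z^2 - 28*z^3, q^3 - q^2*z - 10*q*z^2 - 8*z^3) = q + 2*z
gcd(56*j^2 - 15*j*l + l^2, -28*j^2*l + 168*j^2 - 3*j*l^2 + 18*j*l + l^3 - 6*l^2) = 7*j - l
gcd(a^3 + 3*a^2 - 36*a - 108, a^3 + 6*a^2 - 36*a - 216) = a^2 - 36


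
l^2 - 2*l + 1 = (l - 1)^2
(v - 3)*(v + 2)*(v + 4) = v^3 + 3*v^2 - 10*v - 24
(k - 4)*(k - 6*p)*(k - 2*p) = k^3 - 8*k^2*p - 4*k^2 + 12*k*p^2 + 32*k*p - 48*p^2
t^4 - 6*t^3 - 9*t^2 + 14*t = t*(t - 7)*(t - 1)*(t + 2)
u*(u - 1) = u^2 - u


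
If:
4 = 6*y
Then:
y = 2/3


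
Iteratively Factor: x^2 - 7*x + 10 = (x - 5)*(x - 2)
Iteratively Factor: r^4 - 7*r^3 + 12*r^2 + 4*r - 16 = (r - 4)*(r^3 - 3*r^2 + 4) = (r - 4)*(r - 2)*(r^2 - r - 2) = (r - 4)*(r - 2)^2*(r + 1)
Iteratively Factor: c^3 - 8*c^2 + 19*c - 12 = (c - 4)*(c^2 - 4*c + 3) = (c - 4)*(c - 1)*(c - 3)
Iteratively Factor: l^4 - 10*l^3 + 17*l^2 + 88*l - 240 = (l - 4)*(l^3 - 6*l^2 - 7*l + 60) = (l - 5)*(l - 4)*(l^2 - l - 12) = (l - 5)*(l - 4)^2*(l + 3)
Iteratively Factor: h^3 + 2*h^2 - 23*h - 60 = (h + 4)*(h^2 - 2*h - 15) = (h + 3)*(h + 4)*(h - 5)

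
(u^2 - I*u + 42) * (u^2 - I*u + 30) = u^4 - 2*I*u^3 + 71*u^2 - 72*I*u + 1260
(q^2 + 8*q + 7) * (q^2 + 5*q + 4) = q^4 + 13*q^3 + 51*q^2 + 67*q + 28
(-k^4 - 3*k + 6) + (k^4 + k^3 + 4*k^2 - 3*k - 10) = k^3 + 4*k^2 - 6*k - 4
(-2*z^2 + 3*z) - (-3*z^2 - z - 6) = z^2 + 4*z + 6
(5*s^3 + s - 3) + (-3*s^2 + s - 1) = 5*s^3 - 3*s^2 + 2*s - 4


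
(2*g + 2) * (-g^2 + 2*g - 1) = -2*g^3 + 2*g^2 + 2*g - 2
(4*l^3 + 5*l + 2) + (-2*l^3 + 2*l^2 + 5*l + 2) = 2*l^3 + 2*l^2 + 10*l + 4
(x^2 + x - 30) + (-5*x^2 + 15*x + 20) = -4*x^2 + 16*x - 10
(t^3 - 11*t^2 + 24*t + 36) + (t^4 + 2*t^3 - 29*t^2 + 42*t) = t^4 + 3*t^3 - 40*t^2 + 66*t + 36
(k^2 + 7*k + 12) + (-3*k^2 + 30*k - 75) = -2*k^2 + 37*k - 63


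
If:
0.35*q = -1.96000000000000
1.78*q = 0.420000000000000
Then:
No Solution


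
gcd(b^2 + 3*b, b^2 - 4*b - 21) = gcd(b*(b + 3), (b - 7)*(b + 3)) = b + 3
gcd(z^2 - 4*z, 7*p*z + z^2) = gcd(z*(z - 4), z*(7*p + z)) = z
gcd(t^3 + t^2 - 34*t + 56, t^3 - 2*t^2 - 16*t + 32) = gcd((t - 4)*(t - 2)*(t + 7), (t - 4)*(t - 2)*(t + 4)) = t^2 - 6*t + 8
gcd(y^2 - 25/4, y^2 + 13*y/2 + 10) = y + 5/2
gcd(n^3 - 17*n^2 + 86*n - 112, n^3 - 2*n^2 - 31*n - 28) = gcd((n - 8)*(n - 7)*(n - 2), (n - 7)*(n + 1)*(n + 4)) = n - 7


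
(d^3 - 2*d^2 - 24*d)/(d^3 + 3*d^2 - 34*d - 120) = d/(d + 5)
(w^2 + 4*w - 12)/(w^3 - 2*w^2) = (w + 6)/w^2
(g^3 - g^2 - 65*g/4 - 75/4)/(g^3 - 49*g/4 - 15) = (g - 5)/(g - 4)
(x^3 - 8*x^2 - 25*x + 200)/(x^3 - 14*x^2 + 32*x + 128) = (x^2 - 25)/(x^2 - 6*x - 16)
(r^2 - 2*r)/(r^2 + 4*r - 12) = r/(r + 6)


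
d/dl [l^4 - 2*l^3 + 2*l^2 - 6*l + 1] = 4*l^3 - 6*l^2 + 4*l - 6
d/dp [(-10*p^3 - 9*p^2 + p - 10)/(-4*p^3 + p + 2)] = 3*(-12*p^4 - 4*p^3 - 63*p^2 - 12*p + 4)/(16*p^6 - 8*p^4 - 16*p^3 + p^2 + 4*p + 4)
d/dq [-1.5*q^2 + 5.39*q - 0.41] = 5.39 - 3.0*q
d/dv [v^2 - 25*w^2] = 2*v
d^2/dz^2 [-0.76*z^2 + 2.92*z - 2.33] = -1.52000000000000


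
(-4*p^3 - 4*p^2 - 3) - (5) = -4*p^3 - 4*p^2 - 8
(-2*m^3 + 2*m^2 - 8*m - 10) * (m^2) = -2*m^5 + 2*m^4 - 8*m^3 - 10*m^2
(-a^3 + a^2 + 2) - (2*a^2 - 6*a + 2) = -a^3 - a^2 + 6*a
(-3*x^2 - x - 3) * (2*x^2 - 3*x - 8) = -6*x^4 + 7*x^3 + 21*x^2 + 17*x + 24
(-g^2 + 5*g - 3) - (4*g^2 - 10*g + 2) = -5*g^2 + 15*g - 5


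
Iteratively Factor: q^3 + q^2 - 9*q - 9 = (q + 3)*(q^2 - 2*q - 3) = (q - 3)*(q + 3)*(q + 1)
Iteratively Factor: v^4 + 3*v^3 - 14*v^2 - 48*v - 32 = (v + 2)*(v^3 + v^2 - 16*v - 16) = (v + 2)*(v + 4)*(v^2 - 3*v - 4) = (v - 4)*(v + 2)*(v + 4)*(v + 1)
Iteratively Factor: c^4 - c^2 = (c - 1)*(c^3 + c^2) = c*(c - 1)*(c^2 + c) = c*(c - 1)*(c + 1)*(c)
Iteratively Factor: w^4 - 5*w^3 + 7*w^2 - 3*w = (w - 1)*(w^3 - 4*w^2 + 3*w) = (w - 3)*(w - 1)*(w^2 - w) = w*(w - 3)*(w - 1)*(w - 1)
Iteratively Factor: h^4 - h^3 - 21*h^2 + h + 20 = (h + 4)*(h^3 - 5*h^2 - h + 5) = (h - 5)*(h + 4)*(h^2 - 1) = (h - 5)*(h - 1)*(h + 4)*(h + 1)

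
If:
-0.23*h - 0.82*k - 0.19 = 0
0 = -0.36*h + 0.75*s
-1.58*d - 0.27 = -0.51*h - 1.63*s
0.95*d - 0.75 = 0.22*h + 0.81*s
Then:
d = 4.26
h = 5.42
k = -1.75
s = 2.60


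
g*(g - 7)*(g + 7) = g^3 - 49*g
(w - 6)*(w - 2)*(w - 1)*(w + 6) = w^4 - 3*w^3 - 34*w^2 + 108*w - 72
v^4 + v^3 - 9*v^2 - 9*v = v*(v - 3)*(v + 1)*(v + 3)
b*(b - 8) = b^2 - 8*b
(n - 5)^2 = n^2 - 10*n + 25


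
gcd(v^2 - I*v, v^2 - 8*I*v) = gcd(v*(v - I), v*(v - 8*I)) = v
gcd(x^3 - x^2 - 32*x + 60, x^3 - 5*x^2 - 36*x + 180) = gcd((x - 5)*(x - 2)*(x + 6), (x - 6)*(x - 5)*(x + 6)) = x^2 + x - 30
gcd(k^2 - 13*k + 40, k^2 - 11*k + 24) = k - 8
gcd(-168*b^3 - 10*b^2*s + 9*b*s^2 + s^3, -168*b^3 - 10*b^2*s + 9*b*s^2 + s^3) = -168*b^3 - 10*b^2*s + 9*b*s^2 + s^3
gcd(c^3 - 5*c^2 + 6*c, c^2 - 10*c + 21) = c - 3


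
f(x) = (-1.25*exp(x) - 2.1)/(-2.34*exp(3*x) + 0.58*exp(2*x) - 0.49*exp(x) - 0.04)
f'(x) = (-1.25*exp(x) - 2.1)*(7.02*exp(3*x) - 1.16*exp(2*x) + 0.49*exp(x))/(-2.34*exp(3*x) + 0.58*exp(2*x) - 0.49*exp(x) - 0.04)^2 - 1.25*exp(x)/(-2.34*exp(3*x) + 0.58*exp(2*x) - 0.49*exp(x) - 0.04) = (-5.85*exp(3*x) - 14.017*exp(2*x) + 2.436*exp(x) - 0.979)*exp(x)/(5.4756*exp(6*x) - 2.7144*exp(5*x) + 2.6296*exp(4*x) - 0.3812*exp(3*x) + 0.1937*exp(2*x) + 0.0392*exp(x) + 0.0016)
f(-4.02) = 43.65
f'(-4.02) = -7.14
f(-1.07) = 10.79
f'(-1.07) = -12.68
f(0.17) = 0.97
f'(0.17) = -2.38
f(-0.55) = 4.87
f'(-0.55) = -9.23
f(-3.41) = 38.48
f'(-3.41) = -9.75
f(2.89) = 0.00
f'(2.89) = -0.00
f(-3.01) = 34.30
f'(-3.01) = -11.09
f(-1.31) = 13.85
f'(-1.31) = -12.70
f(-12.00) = 52.50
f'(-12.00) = 0.00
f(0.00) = 1.46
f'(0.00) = -3.51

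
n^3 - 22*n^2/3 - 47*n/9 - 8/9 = (n - 8)*(n + 1/3)^2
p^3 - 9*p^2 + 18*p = p*(p - 6)*(p - 3)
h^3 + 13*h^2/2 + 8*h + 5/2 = (h + 1/2)*(h + 1)*(h + 5)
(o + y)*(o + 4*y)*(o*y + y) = o^3*y + 5*o^2*y^2 + o^2*y + 4*o*y^3 + 5*o*y^2 + 4*y^3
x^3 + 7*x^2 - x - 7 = (x - 1)*(x + 1)*(x + 7)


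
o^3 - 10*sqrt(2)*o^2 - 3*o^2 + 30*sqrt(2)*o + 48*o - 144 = (o - 3)*(o - 6*sqrt(2))*(o - 4*sqrt(2))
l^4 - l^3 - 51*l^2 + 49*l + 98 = (l - 7)*(l - 2)*(l + 1)*(l + 7)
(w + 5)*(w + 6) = w^2 + 11*w + 30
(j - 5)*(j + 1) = j^2 - 4*j - 5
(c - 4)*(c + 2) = c^2 - 2*c - 8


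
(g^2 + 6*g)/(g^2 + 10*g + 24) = g/(g + 4)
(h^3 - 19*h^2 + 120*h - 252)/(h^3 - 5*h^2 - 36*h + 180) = (h^2 - 13*h + 42)/(h^2 + h - 30)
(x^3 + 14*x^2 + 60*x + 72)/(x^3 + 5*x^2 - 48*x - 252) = (x + 2)/(x - 7)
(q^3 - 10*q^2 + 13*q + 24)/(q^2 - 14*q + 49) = (q^3 - 10*q^2 + 13*q + 24)/(q^2 - 14*q + 49)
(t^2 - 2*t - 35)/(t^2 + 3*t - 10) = (t - 7)/(t - 2)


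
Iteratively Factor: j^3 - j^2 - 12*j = (j)*(j^2 - j - 12) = j*(j - 4)*(j + 3)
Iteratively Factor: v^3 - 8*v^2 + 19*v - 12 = (v - 1)*(v^2 - 7*v + 12) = (v - 3)*(v - 1)*(v - 4)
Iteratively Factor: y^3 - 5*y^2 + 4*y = (y - 1)*(y^2 - 4*y) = y*(y - 1)*(y - 4)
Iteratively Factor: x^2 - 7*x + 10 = (x - 5)*(x - 2)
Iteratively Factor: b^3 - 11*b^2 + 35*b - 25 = (b - 5)*(b^2 - 6*b + 5) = (b - 5)*(b - 1)*(b - 5)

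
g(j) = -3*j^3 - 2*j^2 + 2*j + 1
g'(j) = -9*j^2 - 4*j + 2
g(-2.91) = 52.17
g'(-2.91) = -62.57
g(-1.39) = 2.41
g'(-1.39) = -9.83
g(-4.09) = 164.62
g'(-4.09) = -132.19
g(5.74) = -620.77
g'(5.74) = -317.49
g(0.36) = 1.32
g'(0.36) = -0.61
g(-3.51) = 99.07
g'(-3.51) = -94.84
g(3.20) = -111.38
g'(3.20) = -102.96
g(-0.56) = -0.22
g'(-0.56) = 1.42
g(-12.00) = 4873.00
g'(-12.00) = -1246.00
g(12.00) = -5447.00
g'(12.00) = -1342.00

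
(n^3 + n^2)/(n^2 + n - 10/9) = 9*n^2*(n + 1)/(9*n^2 + 9*n - 10)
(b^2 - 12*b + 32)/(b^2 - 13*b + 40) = (b - 4)/(b - 5)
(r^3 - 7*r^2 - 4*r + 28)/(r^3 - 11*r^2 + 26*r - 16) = (r^2 - 5*r - 14)/(r^2 - 9*r + 8)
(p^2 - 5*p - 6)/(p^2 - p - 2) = (p - 6)/(p - 2)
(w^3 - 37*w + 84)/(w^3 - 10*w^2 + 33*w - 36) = (w + 7)/(w - 3)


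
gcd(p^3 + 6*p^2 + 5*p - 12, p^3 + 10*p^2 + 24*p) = p + 4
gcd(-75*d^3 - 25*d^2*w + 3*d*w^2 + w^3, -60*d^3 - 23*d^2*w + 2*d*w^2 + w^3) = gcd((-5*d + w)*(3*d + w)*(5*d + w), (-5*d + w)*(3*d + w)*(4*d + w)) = -15*d^2 - 2*d*w + w^2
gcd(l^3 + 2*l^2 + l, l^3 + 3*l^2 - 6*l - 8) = l + 1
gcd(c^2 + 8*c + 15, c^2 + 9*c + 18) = c + 3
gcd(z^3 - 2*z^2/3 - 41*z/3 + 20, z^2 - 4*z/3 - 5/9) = z - 5/3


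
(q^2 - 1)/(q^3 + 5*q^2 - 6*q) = (q + 1)/(q*(q + 6))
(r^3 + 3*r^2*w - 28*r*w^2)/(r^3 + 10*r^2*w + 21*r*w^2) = (r - 4*w)/(r + 3*w)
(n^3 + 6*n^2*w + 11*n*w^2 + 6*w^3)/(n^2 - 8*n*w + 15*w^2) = (n^3 + 6*n^2*w + 11*n*w^2 + 6*w^3)/(n^2 - 8*n*w + 15*w^2)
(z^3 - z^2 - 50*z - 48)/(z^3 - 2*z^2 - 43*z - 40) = (z + 6)/(z + 5)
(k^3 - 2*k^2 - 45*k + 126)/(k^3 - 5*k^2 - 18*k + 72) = (k + 7)/(k + 4)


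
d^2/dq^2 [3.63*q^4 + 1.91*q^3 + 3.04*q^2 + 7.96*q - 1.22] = 43.56*q^2 + 11.46*q + 6.08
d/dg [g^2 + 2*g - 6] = 2*g + 2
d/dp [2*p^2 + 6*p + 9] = 4*p + 6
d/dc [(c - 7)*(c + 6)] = 2*c - 1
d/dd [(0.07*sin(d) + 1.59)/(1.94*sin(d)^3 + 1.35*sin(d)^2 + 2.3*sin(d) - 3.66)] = (-4.4967*sin(d) + 0.0679*sin(3*d) + 4.67415*cos(2*d) - 8.58735)*cos(d)/(1.94*sin(d)^3 + 1.35*sin(d)^2 + 2.3*sin(d) - 3.66)^2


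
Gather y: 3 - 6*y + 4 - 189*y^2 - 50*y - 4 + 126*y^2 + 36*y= -63*y^2 - 20*y + 3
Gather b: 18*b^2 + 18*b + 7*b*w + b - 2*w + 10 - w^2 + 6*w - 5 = 18*b^2 + b*(7*w + 19) - w^2 + 4*w + 5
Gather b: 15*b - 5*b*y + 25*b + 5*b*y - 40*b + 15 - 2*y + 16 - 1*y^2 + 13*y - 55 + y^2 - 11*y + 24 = 0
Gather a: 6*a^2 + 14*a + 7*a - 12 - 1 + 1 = 6*a^2 + 21*a - 12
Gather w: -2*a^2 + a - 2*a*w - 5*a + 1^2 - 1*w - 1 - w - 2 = -2*a^2 - 4*a + w*(-2*a - 2) - 2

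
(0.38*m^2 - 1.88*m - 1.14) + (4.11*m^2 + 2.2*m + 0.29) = 4.49*m^2 + 0.32*m - 0.85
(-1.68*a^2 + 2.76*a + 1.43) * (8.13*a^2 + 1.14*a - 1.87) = -13.6584*a^4 + 20.5236*a^3 + 17.9139*a^2 - 3.531*a - 2.6741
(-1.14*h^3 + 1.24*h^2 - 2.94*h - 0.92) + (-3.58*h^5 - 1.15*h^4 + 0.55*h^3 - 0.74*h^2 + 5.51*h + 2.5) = -3.58*h^5 - 1.15*h^4 - 0.59*h^3 + 0.5*h^2 + 2.57*h + 1.58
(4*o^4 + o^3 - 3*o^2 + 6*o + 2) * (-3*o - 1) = -12*o^5 - 7*o^4 + 8*o^3 - 15*o^2 - 12*o - 2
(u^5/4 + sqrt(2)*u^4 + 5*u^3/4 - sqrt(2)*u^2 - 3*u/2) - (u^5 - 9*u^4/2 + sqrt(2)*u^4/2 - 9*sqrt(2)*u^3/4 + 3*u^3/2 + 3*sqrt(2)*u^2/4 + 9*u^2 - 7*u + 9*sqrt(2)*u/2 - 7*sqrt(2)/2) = -3*u^5/4 + sqrt(2)*u^4/2 + 9*u^4/2 - u^3/4 + 9*sqrt(2)*u^3/4 - 9*u^2 - 7*sqrt(2)*u^2/4 - 9*sqrt(2)*u/2 + 11*u/2 + 7*sqrt(2)/2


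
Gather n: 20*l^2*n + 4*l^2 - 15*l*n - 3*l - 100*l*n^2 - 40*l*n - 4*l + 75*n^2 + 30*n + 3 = 4*l^2 - 7*l + n^2*(75 - 100*l) + n*(20*l^2 - 55*l + 30) + 3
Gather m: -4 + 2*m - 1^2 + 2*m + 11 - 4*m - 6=0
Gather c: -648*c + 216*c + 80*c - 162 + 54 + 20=-352*c - 88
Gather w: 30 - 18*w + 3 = 33 - 18*w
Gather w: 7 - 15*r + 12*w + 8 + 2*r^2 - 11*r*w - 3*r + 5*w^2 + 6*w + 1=2*r^2 - 18*r + 5*w^2 + w*(18 - 11*r) + 16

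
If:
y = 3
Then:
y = 3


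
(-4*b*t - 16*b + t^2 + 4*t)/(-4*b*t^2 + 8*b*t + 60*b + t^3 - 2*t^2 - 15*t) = (t + 4)/(t^2 - 2*t - 15)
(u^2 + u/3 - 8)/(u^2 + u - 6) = (u - 8/3)/(u - 2)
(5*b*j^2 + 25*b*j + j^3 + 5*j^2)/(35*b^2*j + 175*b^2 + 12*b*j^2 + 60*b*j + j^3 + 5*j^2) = j/(7*b + j)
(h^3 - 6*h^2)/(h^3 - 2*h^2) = (h - 6)/(h - 2)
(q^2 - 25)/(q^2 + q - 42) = (q^2 - 25)/(q^2 + q - 42)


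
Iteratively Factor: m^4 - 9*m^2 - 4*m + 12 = (m + 2)*(m^3 - 2*m^2 - 5*m + 6) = (m - 3)*(m + 2)*(m^2 + m - 2) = (m - 3)*(m - 1)*(m + 2)*(m + 2)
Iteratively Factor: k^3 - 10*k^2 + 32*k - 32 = (k - 4)*(k^2 - 6*k + 8) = (k - 4)*(k - 2)*(k - 4)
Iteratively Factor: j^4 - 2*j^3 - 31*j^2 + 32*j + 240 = (j + 3)*(j^3 - 5*j^2 - 16*j + 80) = (j - 4)*(j + 3)*(j^2 - j - 20) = (j - 5)*(j - 4)*(j + 3)*(j + 4)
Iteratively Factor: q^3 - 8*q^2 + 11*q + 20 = (q - 4)*(q^2 - 4*q - 5) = (q - 4)*(q + 1)*(q - 5)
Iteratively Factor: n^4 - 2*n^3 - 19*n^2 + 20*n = (n - 1)*(n^3 - n^2 - 20*n) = n*(n - 1)*(n^2 - n - 20) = n*(n - 5)*(n - 1)*(n + 4)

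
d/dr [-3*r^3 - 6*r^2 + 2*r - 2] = -9*r^2 - 12*r + 2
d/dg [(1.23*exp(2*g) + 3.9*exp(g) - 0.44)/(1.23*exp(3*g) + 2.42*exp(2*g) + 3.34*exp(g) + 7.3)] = (-1.5129*exp(4*g) - 9.594*exp(3*g) - 3.7062*exp(2*g) + 20.0876*exp(g) + 29.9396)*exp(g)/(1.5129*exp(6*g) + 5.9532*exp(5*g) + 14.0728*exp(4*g) + 34.1236*exp(3*g) + 46.4876*exp(2*g) + 48.764*exp(g) + 53.29)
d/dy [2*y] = 2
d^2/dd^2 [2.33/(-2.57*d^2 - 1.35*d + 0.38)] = (30.778834*d^2 + 16.16787*d - 2.33*(5.14*d + 1.35)*(10.28*d + 2.7) - 4.550956)/(2.57*d^2 + 1.35*d - 0.38)^3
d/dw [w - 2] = 1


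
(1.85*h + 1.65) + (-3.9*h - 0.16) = 1.49 - 2.05*h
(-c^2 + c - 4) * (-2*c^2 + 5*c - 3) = 2*c^4 - 7*c^3 + 16*c^2 - 23*c + 12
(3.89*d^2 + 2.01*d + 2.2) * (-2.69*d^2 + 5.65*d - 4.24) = -10.4641*d^4 + 16.5716*d^3 - 11.0551*d^2 + 3.9076*d - 9.328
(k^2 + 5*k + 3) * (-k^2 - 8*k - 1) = -k^4 - 13*k^3 - 44*k^2 - 29*k - 3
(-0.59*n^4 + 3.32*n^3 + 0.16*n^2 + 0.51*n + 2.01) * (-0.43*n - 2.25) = 0.2537*n^5 - 0.1001*n^4 - 7.5388*n^3 - 0.5793*n^2 - 2.0118*n - 4.5225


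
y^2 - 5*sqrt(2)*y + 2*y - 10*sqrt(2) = (y + 2)*(y - 5*sqrt(2))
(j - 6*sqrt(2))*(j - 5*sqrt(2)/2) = j^2 - 17*sqrt(2)*j/2 + 30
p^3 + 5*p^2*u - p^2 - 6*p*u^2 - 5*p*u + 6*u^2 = (p - 1)*(p - u)*(p + 6*u)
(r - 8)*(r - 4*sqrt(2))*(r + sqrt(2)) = r^3 - 8*r^2 - 3*sqrt(2)*r^2 - 8*r + 24*sqrt(2)*r + 64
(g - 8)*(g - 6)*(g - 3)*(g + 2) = g^4 - 15*g^3 + 56*g^2 + 36*g - 288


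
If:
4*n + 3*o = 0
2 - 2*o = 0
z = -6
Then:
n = -3/4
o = 1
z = -6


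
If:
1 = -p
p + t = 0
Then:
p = -1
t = 1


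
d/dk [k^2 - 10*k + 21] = 2*k - 10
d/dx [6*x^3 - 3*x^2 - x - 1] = 18*x^2 - 6*x - 1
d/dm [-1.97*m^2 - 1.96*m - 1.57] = -3.94*m - 1.96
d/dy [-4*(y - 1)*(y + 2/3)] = 4/3 - 8*y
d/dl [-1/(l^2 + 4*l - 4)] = 2*(l + 2)/(l^2 + 4*l - 4)^2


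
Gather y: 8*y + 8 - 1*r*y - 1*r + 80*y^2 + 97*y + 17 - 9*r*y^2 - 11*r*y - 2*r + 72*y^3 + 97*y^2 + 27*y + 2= -3*r + 72*y^3 + y^2*(177 - 9*r) + y*(132 - 12*r) + 27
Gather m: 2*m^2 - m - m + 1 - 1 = 2*m^2 - 2*m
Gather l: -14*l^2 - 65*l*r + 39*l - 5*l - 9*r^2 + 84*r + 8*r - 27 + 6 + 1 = -14*l^2 + l*(34 - 65*r) - 9*r^2 + 92*r - 20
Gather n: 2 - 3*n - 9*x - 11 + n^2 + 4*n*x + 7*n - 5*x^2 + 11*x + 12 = n^2 + n*(4*x + 4) - 5*x^2 + 2*x + 3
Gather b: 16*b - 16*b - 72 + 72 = 0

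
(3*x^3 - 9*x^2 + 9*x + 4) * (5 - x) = -3*x^4 + 24*x^3 - 54*x^2 + 41*x + 20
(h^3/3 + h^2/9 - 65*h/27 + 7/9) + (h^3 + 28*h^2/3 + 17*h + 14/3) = 4*h^3/3 + 85*h^2/9 + 394*h/27 + 49/9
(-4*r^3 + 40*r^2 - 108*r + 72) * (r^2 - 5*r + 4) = -4*r^5 + 60*r^4 - 324*r^3 + 772*r^2 - 792*r + 288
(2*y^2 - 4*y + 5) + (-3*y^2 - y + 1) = -y^2 - 5*y + 6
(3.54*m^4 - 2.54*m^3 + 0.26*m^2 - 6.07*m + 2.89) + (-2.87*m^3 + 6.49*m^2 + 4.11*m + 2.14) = 3.54*m^4 - 5.41*m^3 + 6.75*m^2 - 1.96*m + 5.03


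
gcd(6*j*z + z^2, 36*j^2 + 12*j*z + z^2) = 6*j + z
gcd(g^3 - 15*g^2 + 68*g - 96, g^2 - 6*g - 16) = g - 8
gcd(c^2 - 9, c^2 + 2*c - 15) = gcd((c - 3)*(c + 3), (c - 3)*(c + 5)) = c - 3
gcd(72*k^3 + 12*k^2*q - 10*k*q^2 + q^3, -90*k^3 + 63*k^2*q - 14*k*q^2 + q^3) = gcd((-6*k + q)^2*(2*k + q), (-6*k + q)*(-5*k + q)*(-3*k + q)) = -6*k + q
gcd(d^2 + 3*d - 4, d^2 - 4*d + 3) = d - 1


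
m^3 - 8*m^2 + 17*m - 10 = (m - 5)*(m - 2)*(m - 1)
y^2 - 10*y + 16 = (y - 8)*(y - 2)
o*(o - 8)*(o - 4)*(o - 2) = o^4 - 14*o^3 + 56*o^2 - 64*o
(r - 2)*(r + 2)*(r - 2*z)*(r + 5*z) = r^4 + 3*r^3*z - 10*r^2*z^2 - 4*r^2 - 12*r*z + 40*z^2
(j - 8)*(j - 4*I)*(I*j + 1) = I*j^3 + 5*j^2 - 8*I*j^2 - 40*j - 4*I*j + 32*I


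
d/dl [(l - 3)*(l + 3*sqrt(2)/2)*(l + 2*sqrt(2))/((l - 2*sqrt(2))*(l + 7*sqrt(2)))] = (l^4 + 10*sqrt(2)*l^3 - 55*l^2 - 9*sqrt(2)*l^2/2 - 196*sqrt(2)*l + 204*l - 168 + 384*sqrt(2))/(l^4 + 10*sqrt(2)*l^3 - 6*l^2 - 280*sqrt(2)*l + 784)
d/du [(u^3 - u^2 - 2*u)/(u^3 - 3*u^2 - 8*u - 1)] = (-2*u^4 - 12*u^3 - u^2 + 2*u + 2)/(u^6 - 6*u^5 - 7*u^4 + 46*u^3 + 70*u^2 + 16*u + 1)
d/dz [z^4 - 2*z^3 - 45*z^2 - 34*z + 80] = 4*z^3 - 6*z^2 - 90*z - 34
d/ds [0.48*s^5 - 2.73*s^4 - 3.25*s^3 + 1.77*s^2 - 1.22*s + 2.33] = 2.4*s^4 - 10.92*s^3 - 9.75*s^2 + 3.54*s - 1.22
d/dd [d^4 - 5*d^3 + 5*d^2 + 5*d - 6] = 4*d^3 - 15*d^2 + 10*d + 5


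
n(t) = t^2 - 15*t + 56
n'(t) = 2*t - 15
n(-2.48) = 99.35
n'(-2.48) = -19.96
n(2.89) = 21.00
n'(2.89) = -9.22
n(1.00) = 42.00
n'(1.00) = -13.00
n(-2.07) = 91.33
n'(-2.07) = -19.14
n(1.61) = 34.44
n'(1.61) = -11.78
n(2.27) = 27.10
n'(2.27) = -10.46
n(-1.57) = 82.01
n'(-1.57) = -18.14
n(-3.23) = 114.88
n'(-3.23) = -21.46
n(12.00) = 20.00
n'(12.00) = 9.00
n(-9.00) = 272.00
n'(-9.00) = -33.00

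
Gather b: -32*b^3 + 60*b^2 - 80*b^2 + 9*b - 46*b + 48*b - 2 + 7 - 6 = -32*b^3 - 20*b^2 + 11*b - 1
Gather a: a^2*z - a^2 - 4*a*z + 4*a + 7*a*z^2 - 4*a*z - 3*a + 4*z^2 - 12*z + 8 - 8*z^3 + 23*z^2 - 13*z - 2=a^2*(z - 1) + a*(7*z^2 - 8*z + 1) - 8*z^3 + 27*z^2 - 25*z + 6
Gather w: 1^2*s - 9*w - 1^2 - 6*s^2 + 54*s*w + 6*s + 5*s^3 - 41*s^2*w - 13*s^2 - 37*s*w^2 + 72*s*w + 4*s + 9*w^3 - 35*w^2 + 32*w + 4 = 5*s^3 - 19*s^2 + 11*s + 9*w^3 + w^2*(-37*s - 35) + w*(-41*s^2 + 126*s + 23) + 3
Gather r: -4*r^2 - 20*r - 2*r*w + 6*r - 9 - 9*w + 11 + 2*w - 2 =-4*r^2 + r*(-2*w - 14) - 7*w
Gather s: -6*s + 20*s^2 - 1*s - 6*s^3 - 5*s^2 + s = -6*s^3 + 15*s^2 - 6*s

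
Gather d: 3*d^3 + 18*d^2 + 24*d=3*d^3 + 18*d^2 + 24*d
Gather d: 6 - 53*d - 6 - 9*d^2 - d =-9*d^2 - 54*d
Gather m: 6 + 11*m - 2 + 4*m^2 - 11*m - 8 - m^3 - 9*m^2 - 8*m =-m^3 - 5*m^2 - 8*m - 4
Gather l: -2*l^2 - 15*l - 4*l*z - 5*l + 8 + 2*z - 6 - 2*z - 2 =-2*l^2 + l*(-4*z - 20)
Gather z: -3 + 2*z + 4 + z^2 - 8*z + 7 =z^2 - 6*z + 8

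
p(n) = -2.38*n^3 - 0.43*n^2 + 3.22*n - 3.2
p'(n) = -7.14*n^2 - 0.86*n + 3.22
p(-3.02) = 48.71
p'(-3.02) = -59.30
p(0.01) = -3.17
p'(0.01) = 3.21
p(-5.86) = 442.09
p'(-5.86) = -236.93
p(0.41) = -2.12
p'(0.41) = 1.67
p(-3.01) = 48.12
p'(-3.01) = -58.88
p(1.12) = -3.48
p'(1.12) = -6.70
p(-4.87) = 245.81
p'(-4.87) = -161.93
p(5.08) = -309.95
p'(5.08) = -185.41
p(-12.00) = 4008.88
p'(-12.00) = -1014.62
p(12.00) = -4139.12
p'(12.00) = -1035.26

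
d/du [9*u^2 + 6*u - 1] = 18*u + 6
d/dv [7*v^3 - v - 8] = 21*v^2 - 1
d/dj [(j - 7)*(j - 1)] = 2*j - 8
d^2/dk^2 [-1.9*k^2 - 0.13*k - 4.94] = -3.80000000000000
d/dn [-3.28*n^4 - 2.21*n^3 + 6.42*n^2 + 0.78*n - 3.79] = -13.12*n^3 - 6.63*n^2 + 12.84*n + 0.78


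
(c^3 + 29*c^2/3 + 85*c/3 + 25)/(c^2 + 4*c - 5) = (c^2 + 14*c/3 + 5)/(c - 1)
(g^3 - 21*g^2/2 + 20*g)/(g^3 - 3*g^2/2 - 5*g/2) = (g - 8)/(g + 1)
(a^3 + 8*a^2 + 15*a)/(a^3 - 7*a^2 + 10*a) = (a^2 + 8*a + 15)/(a^2 - 7*a + 10)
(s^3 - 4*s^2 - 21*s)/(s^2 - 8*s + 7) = s*(s + 3)/(s - 1)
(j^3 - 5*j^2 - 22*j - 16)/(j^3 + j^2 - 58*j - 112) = (j + 1)/(j + 7)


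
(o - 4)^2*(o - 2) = o^3 - 10*o^2 + 32*o - 32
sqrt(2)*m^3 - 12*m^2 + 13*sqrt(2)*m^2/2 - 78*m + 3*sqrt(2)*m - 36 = (m + 6)*(m - 6*sqrt(2))*(sqrt(2)*m + sqrt(2)/2)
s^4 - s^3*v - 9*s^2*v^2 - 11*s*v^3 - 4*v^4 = (s - 4*v)*(s + v)^3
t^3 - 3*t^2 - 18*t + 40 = (t - 5)*(t - 2)*(t + 4)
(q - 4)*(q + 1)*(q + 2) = q^3 - q^2 - 10*q - 8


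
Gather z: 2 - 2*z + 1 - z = 3 - 3*z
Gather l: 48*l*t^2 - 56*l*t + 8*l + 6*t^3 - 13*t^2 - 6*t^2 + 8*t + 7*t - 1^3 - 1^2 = l*(48*t^2 - 56*t + 8) + 6*t^3 - 19*t^2 + 15*t - 2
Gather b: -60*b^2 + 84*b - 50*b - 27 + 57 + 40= -60*b^2 + 34*b + 70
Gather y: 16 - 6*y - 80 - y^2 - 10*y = -y^2 - 16*y - 64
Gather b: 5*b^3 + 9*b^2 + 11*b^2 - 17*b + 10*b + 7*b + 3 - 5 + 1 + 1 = 5*b^3 + 20*b^2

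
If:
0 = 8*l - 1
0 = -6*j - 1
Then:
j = -1/6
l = 1/8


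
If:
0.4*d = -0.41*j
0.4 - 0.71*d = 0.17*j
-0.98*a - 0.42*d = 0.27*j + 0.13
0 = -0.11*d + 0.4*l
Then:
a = -0.25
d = 0.74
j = -0.72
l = 0.20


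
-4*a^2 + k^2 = (-2*a + k)*(2*a + k)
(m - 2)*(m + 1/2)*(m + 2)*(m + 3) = m^4 + 7*m^3/2 - 5*m^2/2 - 14*m - 6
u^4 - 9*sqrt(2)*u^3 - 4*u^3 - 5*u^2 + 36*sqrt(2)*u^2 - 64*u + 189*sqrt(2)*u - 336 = (u - 7)*(u + 3)*(u - 8*sqrt(2))*(u - sqrt(2))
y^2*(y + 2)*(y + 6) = y^4 + 8*y^3 + 12*y^2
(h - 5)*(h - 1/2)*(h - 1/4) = h^3 - 23*h^2/4 + 31*h/8 - 5/8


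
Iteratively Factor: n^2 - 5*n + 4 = (n - 1)*(n - 4)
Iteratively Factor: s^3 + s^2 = (s)*(s^2 + s) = s*(s + 1)*(s)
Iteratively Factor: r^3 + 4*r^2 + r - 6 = (r + 2)*(r^2 + 2*r - 3) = (r + 2)*(r + 3)*(r - 1)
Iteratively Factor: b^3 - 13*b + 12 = (b - 3)*(b^2 + 3*b - 4) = (b - 3)*(b - 1)*(b + 4)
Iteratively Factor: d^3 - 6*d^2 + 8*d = (d - 4)*(d^2 - 2*d) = (d - 4)*(d - 2)*(d)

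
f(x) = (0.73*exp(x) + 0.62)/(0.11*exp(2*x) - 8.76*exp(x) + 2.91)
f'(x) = (0.73*exp(x) + 0.62)*(-0.22*exp(2*x) + 8.76*exp(x))/(0.11*exp(2*x) - 8.76*exp(x) + 2.91)^2 + 0.73*exp(x)/(0.11*exp(2*x) - 8.76*exp(x) + 2.91)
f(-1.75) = 0.54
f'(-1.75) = 0.68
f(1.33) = -0.12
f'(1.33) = 0.03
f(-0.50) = -0.45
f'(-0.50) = 0.81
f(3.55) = -0.15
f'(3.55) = -0.12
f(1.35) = -0.12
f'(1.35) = 0.03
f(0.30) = -0.18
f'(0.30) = 0.13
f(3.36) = -0.14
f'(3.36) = -0.07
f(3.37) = -0.14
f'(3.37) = -0.07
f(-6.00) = 0.22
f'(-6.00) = 0.00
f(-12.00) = 0.21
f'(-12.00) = 0.00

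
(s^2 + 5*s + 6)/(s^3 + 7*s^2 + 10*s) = (s + 3)/(s*(s + 5))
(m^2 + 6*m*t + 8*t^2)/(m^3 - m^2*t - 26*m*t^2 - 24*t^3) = (-m - 2*t)/(-m^2 + 5*m*t + 6*t^2)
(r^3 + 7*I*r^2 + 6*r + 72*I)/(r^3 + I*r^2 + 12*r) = (r + 6*I)/r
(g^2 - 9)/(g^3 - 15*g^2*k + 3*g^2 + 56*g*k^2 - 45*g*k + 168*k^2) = (g - 3)/(g^2 - 15*g*k + 56*k^2)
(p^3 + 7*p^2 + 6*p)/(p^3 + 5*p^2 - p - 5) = p*(p + 6)/(p^2 + 4*p - 5)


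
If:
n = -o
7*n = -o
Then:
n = 0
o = 0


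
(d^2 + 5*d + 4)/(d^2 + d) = (d + 4)/d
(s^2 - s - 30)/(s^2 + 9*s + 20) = (s - 6)/(s + 4)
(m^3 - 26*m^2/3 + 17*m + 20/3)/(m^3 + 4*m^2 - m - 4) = (m^3 - 26*m^2/3 + 17*m + 20/3)/(m^3 + 4*m^2 - m - 4)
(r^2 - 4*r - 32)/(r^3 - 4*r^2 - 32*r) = 1/r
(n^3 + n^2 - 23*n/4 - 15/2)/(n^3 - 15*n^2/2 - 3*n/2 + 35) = (n + 3/2)/(n - 7)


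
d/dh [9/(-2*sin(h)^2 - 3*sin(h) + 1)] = 9*(4*sin(h) + 3)*cos(h)/(3*sin(h) - cos(2*h))^2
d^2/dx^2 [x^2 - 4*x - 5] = 2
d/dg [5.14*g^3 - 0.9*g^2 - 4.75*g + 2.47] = 15.42*g^2 - 1.8*g - 4.75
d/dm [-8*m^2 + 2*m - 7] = 2 - 16*m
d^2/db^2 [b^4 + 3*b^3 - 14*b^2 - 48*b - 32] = 12*b^2 + 18*b - 28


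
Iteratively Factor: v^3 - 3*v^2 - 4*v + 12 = (v - 3)*(v^2 - 4) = (v - 3)*(v + 2)*(v - 2)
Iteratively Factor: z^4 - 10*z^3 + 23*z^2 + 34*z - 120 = (z - 4)*(z^3 - 6*z^2 - z + 30) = (z - 4)*(z + 2)*(z^2 - 8*z + 15) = (z - 5)*(z - 4)*(z + 2)*(z - 3)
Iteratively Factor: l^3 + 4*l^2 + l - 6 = (l + 2)*(l^2 + 2*l - 3) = (l - 1)*(l + 2)*(l + 3)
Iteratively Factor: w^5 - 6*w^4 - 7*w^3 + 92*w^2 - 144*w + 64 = (w - 1)*(w^4 - 5*w^3 - 12*w^2 + 80*w - 64) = (w - 4)*(w - 1)*(w^3 - w^2 - 16*w + 16) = (w - 4)^2*(w - 1)*(w^2 + 3*w - 4) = (w - 4)^2*(w - 1)*(w + 4)*(w - 1)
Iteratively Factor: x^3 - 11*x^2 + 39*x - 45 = (x - 3)*(x^2 - 8*x + 15) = (x - 3)^2*(x - 5)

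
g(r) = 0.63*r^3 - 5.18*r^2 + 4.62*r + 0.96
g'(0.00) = 4.62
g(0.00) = 0.96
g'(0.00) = 4.62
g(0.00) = 0.96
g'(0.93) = -3.38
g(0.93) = 1.28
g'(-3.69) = 68.58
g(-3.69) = -118.27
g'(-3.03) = 53.36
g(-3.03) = -78.12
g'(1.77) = -7.80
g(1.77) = -3.60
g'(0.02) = 4.41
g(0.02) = 1.05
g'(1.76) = -7.76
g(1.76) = -3.52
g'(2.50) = -9.47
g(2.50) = -10.02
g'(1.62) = -7.20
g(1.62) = -2.47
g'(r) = 1.89*r^2 - 10.36*r + 4.62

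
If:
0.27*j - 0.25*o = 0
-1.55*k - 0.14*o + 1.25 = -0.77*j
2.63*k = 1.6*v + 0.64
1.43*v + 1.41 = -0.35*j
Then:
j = -2.12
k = -0.04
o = -2.29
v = -0.47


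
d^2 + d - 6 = (d - 2)*(d + 3)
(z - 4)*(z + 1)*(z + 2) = z^3 - z^2 - 10*z - 8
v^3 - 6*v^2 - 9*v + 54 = (v - 6)*(v - 3)*(v + 3)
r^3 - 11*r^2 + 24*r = r*(r - 8)*(r - 3)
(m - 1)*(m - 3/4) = m^2 - 7*m/4 + 3/4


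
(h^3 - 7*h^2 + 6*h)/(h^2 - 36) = h*(h - 1)/(h + 6)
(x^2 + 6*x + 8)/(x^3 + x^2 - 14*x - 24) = (x + 4)/(x^2 - x - 12)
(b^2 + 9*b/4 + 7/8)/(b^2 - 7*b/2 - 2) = (b + 7/4)/(b - 4)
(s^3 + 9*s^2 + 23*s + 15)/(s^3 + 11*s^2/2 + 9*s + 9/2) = 2*(s + 5)/(2*s + 3)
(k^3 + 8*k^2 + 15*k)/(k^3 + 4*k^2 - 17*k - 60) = k/(k - 4)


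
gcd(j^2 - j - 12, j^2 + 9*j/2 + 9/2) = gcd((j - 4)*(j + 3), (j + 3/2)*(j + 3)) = j + 3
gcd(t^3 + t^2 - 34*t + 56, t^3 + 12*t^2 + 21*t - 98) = t^2 + 5*t - 14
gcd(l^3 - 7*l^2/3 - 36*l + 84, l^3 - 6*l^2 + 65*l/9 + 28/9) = l - 7/3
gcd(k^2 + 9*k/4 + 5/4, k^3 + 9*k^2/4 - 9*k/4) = 1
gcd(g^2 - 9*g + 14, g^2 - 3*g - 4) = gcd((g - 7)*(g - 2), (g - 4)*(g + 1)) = 1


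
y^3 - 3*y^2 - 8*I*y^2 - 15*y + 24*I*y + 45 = (y - 3)*(y - 5*I)*(y - 3*I)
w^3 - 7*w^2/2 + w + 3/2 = (w - 3)*(w - 1)*(w + 1/2)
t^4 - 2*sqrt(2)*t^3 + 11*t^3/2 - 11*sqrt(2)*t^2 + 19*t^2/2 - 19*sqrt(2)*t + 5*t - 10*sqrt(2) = (t + 1)*(t + 2)*(t + 5/2)*(t - 2*sqrt(2))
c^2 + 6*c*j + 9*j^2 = (c + 3*j)^2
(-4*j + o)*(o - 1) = -4*j*o + 4*j + o^2 - o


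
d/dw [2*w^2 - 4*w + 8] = 4*w - 4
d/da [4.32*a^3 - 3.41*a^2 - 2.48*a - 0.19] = 12.96*a^2 - 6.82*a - 2.48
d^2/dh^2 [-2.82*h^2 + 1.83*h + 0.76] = -5.64000000000000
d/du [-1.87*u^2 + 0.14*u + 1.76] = 0.14 - 3.74*u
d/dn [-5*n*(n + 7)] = -10*n - 35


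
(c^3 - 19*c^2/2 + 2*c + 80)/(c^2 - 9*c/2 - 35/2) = (c^2 - 12*c + 32)/(c - 7)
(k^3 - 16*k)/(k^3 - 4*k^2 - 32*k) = (k - 4)/(k - 8)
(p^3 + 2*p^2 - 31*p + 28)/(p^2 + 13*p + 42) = (p^2 - 5*p + 4)/(p + 6)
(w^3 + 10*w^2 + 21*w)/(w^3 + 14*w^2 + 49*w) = (w + 3)/(w + 7)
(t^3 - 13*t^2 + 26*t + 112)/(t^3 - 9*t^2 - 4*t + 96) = (t^2 - 5*t - 14)/(t^2 - t - 12)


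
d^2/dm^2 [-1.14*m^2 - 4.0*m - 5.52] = -2.28000000000000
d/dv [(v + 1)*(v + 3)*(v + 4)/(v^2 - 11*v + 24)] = (v^4 - 22*v^3 - 35*v^2 + 360*v + 588)/(v^4 - 22*v^3 + 169*v^2 - 528*v + 576)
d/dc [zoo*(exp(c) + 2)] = zoo*exp(c)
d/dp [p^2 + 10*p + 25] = 2*p + 10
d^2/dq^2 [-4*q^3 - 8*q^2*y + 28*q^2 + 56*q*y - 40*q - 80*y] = -24*q - 16*y + 56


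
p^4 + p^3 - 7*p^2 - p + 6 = (p - 2)*(p - 1)*(p + 1)*(p + 3)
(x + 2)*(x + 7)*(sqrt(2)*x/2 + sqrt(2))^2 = x^4/2 + 13*x^3/2 + 27*x^2 + 46*x + 28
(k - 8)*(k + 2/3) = k^2 - 22*k/3 - 16/3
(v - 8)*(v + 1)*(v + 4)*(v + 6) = v^4 + 3*v^3 - 54*v^2 - 248*v - 192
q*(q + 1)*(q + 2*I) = q^3 + q^2 + 2*I*q^2 + 2*I*q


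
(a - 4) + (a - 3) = 2*a - 7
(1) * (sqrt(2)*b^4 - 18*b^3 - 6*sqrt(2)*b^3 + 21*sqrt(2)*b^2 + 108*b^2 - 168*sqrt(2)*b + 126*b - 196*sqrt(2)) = sqrt(2)*b^4 - 18*b^3 - 6*sqrt(2)*b^3 + 21*sqrt(2)*b^2 + 108*b^2 - 168*sqrt(2)*b + 126*b - 196*sqrt(2)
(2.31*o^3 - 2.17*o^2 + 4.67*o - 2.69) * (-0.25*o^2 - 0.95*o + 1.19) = -0.5775*o^5 - 1.652*o^4 + 3.6429*o^3 - 6.3463*o^2 + 8.1128*o - 3.2011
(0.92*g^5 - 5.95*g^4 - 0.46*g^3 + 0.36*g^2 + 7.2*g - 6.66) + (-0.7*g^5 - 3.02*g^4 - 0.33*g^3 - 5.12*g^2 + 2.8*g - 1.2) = 0.22*g^5 - 8.97*g^4 - 0.79*g^3 - 4.76*g^2 + 10.0*g - 7.86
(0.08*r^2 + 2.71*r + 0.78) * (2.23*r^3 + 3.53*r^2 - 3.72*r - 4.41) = 0.1784*r^5 + 6.3257*r^4 + 11.0081*r^3 - 7.6806*r^2 - 14.8527*r - 3.4398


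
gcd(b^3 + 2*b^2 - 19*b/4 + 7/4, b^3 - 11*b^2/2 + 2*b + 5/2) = b - 1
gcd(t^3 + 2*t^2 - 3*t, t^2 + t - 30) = 1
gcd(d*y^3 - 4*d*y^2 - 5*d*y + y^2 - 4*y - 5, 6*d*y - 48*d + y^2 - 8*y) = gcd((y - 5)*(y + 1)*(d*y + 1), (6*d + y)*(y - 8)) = 1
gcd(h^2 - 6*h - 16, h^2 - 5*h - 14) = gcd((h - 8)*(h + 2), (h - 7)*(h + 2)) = h + 2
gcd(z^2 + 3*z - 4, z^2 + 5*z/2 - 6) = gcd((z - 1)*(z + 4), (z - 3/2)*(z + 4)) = z + 4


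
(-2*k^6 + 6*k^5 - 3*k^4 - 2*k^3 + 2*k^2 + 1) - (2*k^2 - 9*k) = -2*k^6 + 6*k^5 - 3*k^4 - 2*k^3 + 9*k + 1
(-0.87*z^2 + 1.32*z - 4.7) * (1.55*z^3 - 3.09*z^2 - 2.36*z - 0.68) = -1.3485*z^5 + 4.7343*z^4 - 9.3106*z^3 + 11.9994*z^2 + 10.1944*z + 3.196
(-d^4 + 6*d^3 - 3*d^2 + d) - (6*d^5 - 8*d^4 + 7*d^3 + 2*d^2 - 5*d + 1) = -6*d^5 + 7*d^4 - d^3 - 5*d^2 + 6*d - 1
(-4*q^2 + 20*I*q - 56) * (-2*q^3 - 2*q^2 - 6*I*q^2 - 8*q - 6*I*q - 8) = 8*q^5 + 8*q^4 - 16*I*q^4 + 264*q^3 - 16*I*q^3 + 264*q^2 + 176*I*q^2 + 448*q + 176*I*q + 448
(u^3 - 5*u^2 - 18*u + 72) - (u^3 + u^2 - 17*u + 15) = -6*u^2 - u + 57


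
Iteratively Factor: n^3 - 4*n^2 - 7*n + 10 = (n - 5)*(n^2 + n - 2) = (n - 5)*(n + 2)*(n - 1)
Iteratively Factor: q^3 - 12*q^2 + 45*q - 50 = (q - 5)*(q^2 - 7*q + 10) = (q - 5)*(q - 2)*(q - 5)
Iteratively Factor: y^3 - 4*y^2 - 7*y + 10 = (y - 1)*(y^2 - 3*y - 10) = (y - 1)*(y + 2)*(y - 5)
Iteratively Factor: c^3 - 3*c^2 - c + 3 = (c - 1)*(c^2 - 2*c - 3) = (c - 1)*(c + 1)*(c - 3)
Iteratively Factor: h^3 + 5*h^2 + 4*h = (h + 1)*(h^2 + 4*h) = h*(h + 1)*(h + 4)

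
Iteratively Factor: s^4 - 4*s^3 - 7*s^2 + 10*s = (s - 5)*(s^3 + s^2 - 2*s) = s*(s - 5)*(s^2 + s - 2) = s*(s - 5)*(s + 2)*(s - 1)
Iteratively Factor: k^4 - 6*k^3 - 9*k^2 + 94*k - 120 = (k - 3)*(k^3 - 3*k^2 - 18*k + 40) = (k - 3)*(k - 2)*(k^2 - k - 20) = (k - 3)*(k - 2)*(k + 4)*(k - 5)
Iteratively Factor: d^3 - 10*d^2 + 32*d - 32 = (d - 4)*(d^2 - 6*d + 8) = (d - 4)^2*(d - 2)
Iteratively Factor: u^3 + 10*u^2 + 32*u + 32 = (u + 4)*(u^2 + 6*u + 8) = (u + 4)^2*(u + 2)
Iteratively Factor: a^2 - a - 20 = (a - 5)*(a + 4)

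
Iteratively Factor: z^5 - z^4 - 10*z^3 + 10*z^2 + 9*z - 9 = (z - 1)*(z^4 - 10*z^2 + 9) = (z - 1)^2*(z^3 + z^2 - 9*z - 9) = (z - 1)^2*(z + 1)*(z^2 - 9) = (z - 3)*(z - 1)^2*(z + 1)*(z + 3)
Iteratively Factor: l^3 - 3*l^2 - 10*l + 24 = (l - 4)*(l^2 + l - 6) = (l - 4)*(l + 3)*(l - 2)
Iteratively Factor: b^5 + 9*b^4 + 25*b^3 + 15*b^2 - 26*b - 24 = (b + 2)*(b^4 + 7*b^3 + 11*b^2 - 7*b - 12) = (b + 1)*(b + 2)*(b^3 + 6*b^2 + 5*b - 12) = (b + 1)*(b + 2)*(b + 3)*(b^2 + 3*b - 4) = (b - 1)*(b + 1)*(b + 2)*(b + 3)*(b + 4)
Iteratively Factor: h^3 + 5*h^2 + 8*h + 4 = (h + 1)*(h^2 + 4*h + 4) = (h + 1)*(h + 2)*(h + 2)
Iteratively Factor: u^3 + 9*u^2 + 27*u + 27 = (u + 3)*(u^2 + 6*u + 9) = (u + 3)^2*(u + 3)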